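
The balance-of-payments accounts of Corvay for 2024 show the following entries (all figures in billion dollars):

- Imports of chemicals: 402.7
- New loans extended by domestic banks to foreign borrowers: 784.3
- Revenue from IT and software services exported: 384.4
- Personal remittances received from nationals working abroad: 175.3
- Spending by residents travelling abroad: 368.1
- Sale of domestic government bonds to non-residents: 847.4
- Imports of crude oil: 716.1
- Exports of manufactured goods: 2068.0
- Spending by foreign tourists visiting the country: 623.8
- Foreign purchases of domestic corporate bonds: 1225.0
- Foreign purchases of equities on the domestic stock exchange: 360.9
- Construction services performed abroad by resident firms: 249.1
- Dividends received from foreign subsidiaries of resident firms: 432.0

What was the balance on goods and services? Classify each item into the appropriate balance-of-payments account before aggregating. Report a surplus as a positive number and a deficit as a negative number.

Goods: 2068.0 - 402.7 - 716.1 = 949.2
Services: -368.1 + 249.1 + 384.4 + 623.8 = 889.2
Trade balance = 949.2 + 889.2 = 1838.4
(Excluded from the trade balance — financial account: new loans extended by domestic banks to foreign borrowers 784.3, sale of domestic government bonds to non-residents 847.4, foreign purchases of domestic corporate bonds 1225.0, foreign purchases of equities on the domestic stock exchange 360.9; secondary income: personal remittances received from nationals working abroad 175.3; primary income: dividends received from foreign subsidiaries of resident firms 432.0.)

1838.4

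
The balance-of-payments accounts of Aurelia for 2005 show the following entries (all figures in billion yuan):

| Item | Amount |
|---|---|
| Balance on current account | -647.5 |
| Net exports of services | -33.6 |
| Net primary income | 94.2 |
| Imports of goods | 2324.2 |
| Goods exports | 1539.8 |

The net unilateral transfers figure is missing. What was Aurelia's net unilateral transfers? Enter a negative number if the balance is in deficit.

76.3

Current account = goods balance + services balance + net primary income + net secondary income
Sum of the known components = -723.8
Net unilateral transfers = CA - (known components) = -647.5 - (-723.8) = 76.3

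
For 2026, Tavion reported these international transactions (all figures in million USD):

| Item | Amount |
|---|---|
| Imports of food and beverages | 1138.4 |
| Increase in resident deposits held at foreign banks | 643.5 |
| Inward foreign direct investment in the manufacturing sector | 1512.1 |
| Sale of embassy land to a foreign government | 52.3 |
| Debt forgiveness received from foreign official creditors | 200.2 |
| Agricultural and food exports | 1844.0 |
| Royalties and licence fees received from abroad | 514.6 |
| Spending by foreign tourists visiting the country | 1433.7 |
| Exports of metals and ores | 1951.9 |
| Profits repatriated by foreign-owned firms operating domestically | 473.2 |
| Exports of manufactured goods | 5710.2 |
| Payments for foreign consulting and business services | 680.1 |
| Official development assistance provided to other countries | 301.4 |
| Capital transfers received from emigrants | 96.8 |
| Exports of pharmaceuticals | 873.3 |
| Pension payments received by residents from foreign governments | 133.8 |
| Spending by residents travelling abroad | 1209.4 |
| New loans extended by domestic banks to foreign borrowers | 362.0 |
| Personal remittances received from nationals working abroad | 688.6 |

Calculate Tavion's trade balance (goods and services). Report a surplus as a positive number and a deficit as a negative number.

Goods: 5710.2 + 1844.0 + 1951.9 - 1138.4 + 873.3 = 9241.0
Services: -680.1 + 1433.7 + 514.6 - 1209.4 = 58.8
Trade balance = 9241.0 + 58.8 = 9299.8
(Excluded from the trade balance — financial account: increase in resident deposits held at foreign banks 643.5, inward foreign direct investment in the manufacturing sector 1512.1, new loans extended by domestic banks to foreign borrowers 362.0; capital account: sale of embassy land to a foreign government 52.3, debt forgiveness received from foreign official creditors 200.2, capital transfers received from emigrants 96.8; primary income: profits repatriated by foreign-owned firms operating domestically 473.2; secondary income: official development assistance provided to other countries 301.4, pension payments received by residents from foreign governments 133.8, personal remittances received from nationals working abroad 688.6.)

9299.8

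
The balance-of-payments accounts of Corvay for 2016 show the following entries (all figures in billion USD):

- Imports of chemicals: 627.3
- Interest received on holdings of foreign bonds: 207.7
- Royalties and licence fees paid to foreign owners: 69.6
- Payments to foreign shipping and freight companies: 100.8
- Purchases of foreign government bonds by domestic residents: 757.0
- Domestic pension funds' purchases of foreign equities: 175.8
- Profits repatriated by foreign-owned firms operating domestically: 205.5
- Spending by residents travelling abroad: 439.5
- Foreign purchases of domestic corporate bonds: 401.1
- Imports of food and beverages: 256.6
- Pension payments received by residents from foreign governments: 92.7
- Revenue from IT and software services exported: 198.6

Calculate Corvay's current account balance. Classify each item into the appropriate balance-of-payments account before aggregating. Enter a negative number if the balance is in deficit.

Goods: -256.6 - 627.3 = -883.9
Services: -439.5 - 100.8 + 198.6 - 69.6 = -411.3
Primary income: 207.7 - 205.5 = 2.2
Secondary income: 92.7
Current account = (-883.9) + (-411.3) + 2.2 + 92.7 = -1200.3
(Excluded from the current account — financial account: purchases of foreign government bonds by domestic residents 757.0, domestic pension funds' purchases of foreign equities 175.8, foreign purchases of domestic corporate bonds 401.1.)

-1200.3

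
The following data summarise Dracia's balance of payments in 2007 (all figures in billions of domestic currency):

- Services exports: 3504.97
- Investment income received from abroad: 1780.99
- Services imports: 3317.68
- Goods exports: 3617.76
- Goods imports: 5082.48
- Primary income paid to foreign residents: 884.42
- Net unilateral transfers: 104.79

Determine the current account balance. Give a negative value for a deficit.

-276.07

Goods balance = 3617.76 - 5082.48 = -1464.72
Services balance = 3504.97 - 3317.68 = 187.29
Trade balance (goods + services) = -1464.72 + 187.29 = -1277.43
Net primary income = 1780.99 - 884.42 = 896.57
Net secondary income = 104.79
Current account = -1277.43 + 896.57 + 104.79 = -276.07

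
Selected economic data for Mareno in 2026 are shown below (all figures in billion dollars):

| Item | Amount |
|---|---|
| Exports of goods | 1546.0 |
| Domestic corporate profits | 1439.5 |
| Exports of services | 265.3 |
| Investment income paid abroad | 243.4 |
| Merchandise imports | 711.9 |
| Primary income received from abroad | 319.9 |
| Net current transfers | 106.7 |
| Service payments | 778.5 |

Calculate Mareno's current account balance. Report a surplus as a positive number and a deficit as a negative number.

504.1

Goods balance = 1546.0 - 711.9 = 834.1
Services balance = 265.3 - 778.5 = -513.2
Trade balance (goods + services) = 834.1 + (-513.2) = 320.9
Net primary income = 319.9 - 243.4 = 76.5
Net secondary income = 106.7
Current account = 320.9 + 76.5 + 106.7 = 504.1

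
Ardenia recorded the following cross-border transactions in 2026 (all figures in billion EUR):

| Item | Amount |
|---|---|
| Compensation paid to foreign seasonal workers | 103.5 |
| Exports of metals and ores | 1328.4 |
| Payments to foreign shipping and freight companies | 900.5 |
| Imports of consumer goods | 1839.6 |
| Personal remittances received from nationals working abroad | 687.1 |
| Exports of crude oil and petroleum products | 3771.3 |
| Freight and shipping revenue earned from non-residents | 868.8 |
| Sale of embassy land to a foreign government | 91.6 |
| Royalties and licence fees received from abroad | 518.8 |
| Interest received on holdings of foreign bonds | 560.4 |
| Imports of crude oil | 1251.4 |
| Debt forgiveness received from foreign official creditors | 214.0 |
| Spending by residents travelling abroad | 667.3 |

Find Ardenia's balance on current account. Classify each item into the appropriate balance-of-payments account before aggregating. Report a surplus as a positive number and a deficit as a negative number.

Goods: 3771.3 - 1251.4 + 1328.4 - 1839.6 = 2008.7
Services: 868.8 - 667.3 - 900.5 + 518.8 = -180.2
Primary income: 560.4 - 103.5 = 456.9
Secondary income: 687.1
Current account = 2008.7 + (-180.2) + 456.9 + 687.1 = 2972.5
(Excluded from the current account — capital account: sale of embassy land to a foreign government 91.6, debt forgiveness received from foreign official creditors 214.0.)

2972.5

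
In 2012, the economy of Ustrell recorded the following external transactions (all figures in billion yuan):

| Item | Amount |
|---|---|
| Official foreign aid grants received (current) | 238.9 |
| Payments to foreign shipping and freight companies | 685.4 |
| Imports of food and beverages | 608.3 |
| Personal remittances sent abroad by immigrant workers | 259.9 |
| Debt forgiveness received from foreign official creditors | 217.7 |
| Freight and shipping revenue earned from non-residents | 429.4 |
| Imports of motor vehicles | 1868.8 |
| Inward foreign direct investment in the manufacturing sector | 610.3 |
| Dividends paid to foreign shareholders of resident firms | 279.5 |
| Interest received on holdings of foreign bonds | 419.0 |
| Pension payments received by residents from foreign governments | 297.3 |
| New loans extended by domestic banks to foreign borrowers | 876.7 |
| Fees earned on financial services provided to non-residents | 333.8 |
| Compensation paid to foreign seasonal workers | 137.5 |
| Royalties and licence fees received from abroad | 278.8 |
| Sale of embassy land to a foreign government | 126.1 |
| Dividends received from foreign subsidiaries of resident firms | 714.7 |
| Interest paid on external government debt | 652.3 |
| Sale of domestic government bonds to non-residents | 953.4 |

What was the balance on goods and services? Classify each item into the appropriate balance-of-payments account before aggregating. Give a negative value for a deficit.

-2120.5

Goods: -1868.8 - 608.3 = -2477.1
Services: 278.8 + 333.8 - 685.4 + 429.4 = 356.6
Trade balance = -2477.1 + 356.6 = -2120.5
(Excluded from the trade balance — secondary income: official foreign aid grants received (current) 238.9, personal remittances sent abroad by immigrant workers 259.9, pension payments received by residents from foreign governments 297.3; capital account: debt forgiveness received from foreign official creditors 217.7, sale of embassy land to a foreign government 126.1; financial account: inward foreign direct investment in the manufacturing sector 610.3, new loans extended by domestic banks to foreign borrowers 876.7, sale of domestic government bonds to non-residents 953.4; primary income: dividends paid to foreign shareholders of resident firms 279.5, interest received on holdings of foreign bonds 419.0, compensation paid to foreign seasonal workers 137.5, dividends received from foreign subsidiaries of resident firms 714.7, interest paid on external government debt 652.3.)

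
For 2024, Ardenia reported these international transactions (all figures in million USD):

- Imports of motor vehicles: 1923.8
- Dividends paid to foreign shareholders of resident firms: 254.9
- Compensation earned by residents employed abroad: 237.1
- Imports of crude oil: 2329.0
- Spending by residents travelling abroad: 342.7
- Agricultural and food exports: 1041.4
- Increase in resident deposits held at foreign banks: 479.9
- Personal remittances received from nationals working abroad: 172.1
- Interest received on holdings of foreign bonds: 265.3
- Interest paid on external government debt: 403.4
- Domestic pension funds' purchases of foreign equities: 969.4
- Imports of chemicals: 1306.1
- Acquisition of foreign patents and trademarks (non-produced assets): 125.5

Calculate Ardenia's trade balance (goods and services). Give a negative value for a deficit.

-4860.2

Goods: -1306.1 + 1041.4 - 1923.8 - 2329.0 = -4517.5
Services: -342.7
Trade balance = -4517.5 + (-342.7) = -4860.2
(Excluded from the trade balance — primary income: dividends paid to foreign shareholders of resident firms 254.9, compensation earned by residents employed abroad 237.1, interest received on holdings of foreign bonds 265.3, interest paid on external government debt 403.4; financial account: increase in resident deposits held at foreign banks 479.9, domestic pension funds' purchases of foreign equities 969.4; secondary income: personal remittances received from nationals working abroad 172.1; capital account: acquisition of foreign patents and trademarks (non-produced assets) 125.5.)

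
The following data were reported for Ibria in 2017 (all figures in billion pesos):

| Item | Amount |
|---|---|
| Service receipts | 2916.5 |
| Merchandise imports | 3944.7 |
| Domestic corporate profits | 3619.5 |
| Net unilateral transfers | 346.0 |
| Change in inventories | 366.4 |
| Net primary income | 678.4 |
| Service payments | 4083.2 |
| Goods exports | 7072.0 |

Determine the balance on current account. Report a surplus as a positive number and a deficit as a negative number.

2985.0

Goods balance = 7072.0 - 3944.7 = 3127.3
Services balance = 2916.5 - 4083.2 = -1166.7
Trade balance (goods + services) = 3127.3 + (-1166.7) = 1960.6
Net primary income = 678.4
Net secondary income = 346.0
Current account = 1960.6 + 678.4 + 346.0 = 2985.0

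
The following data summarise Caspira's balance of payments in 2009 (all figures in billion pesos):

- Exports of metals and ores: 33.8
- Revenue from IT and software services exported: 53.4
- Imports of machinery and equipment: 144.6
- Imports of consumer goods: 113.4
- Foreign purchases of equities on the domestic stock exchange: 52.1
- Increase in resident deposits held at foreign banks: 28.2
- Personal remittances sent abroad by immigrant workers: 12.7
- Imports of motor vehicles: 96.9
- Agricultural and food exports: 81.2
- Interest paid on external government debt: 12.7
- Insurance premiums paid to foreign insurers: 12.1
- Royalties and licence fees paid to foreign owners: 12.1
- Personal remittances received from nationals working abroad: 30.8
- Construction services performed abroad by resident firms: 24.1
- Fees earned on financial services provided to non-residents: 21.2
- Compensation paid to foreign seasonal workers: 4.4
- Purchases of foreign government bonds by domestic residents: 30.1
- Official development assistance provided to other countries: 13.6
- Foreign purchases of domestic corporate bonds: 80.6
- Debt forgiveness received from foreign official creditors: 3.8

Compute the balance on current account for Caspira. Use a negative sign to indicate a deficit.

Goods: 33.8 - 113.4 - 96.9 - 144.6 + 81.2 = -239.9
Services: -12.1 + 21.2 + 53.4 - 12.1 + 24.1 = 74.5
Primary income: -12.7 - 4.4 = -17.1
Secondary income: 30.8 - 12.7 - 13.6 = 4.5
Current account = (-239.9) + 74.5 + (-17.1) + 4.5 = -178.0
(Excluded from the current account — financial account: foreign purchases of equities on the domestic stock exchange 52.1, increase in resident deposits held at foreign banks 28.2, purchases of foreign government bonds by domestic residents 30.1, foreign purchases of domestic corporate bonds 80.6; capital account: debt forgiveness received from foreign official creditors 3.8.)

-178.0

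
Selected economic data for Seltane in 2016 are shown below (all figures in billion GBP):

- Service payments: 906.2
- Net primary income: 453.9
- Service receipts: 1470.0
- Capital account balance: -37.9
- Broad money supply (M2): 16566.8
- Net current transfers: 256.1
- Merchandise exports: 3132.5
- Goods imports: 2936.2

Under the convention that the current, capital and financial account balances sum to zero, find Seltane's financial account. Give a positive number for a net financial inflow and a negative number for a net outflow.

-1432.2

Goods balance = 3132.5 - 2936.2 = 196.3
Services balance = 1470.0 - 906.2 = 563.8
Trade balance (goods + services) = 196.3 + 563.8 = 760.1
Net primary income = 453.9
Net secondary income = 256.1
Current account = 760.1 + 453.9 + 256.1 = 1470.1
Financial account = -(1470.1 + (-37.9)) = -1432.2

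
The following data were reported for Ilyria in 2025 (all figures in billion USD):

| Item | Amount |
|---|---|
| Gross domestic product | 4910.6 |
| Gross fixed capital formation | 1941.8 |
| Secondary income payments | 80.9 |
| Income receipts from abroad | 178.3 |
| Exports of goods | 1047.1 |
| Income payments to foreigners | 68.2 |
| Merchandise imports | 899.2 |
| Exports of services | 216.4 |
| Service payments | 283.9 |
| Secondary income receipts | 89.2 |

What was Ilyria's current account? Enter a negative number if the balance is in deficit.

Goods balance = 1047.1 - 899.2 = 147.9
Services balance = 216.4 - 283.9 = -67.5
Trade balance (goods + services) = 147.9 + (-67.5) = 80.4
Net primary income = 178.3 - 68.2 = 110.1
Net secondary income = 89.2 - 80.9 = 8.3
Current account = 80.4 + 110.1 + 8.3 = 198.8

198.8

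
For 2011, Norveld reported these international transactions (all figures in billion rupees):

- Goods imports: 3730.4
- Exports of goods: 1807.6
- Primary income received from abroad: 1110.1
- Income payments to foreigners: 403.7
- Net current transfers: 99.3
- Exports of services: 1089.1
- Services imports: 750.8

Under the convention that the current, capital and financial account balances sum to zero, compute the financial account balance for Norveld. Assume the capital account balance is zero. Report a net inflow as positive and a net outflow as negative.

Goods balance = 1807.6 - 3730.4 = -1922.8
Services balance = 1089.1 - 750.8 = 338.3
Trade balance (goods + services) = -1922.8 + 338.3 = -1584.5
Net primary income = 1110.1 - 403.7 = 706.4
Net secondary income = 99.3
Current account = -1584.5 + 706.4 + 99.3 = -778.8
Financial account = -(-778.8) = 778.8

778.8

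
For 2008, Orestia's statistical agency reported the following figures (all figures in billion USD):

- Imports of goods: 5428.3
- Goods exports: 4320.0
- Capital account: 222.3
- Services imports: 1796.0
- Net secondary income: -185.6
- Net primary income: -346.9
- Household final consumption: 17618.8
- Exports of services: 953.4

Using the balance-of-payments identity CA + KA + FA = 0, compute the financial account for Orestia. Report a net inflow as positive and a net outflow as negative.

2261.1

Goods balance = 4320.0 - 5428.3 = -1108.3
Services balance = 953.4 - 1796.0 = -842.6
Trade balance (goods + services) = -1108.3 + (-842.6) = -1950.9
Net primary income = -346.9
Net secondary income = -185.6
Current account = -1950.9 + (-346.9) + (-185.6) = -2483.4
Financial account = -(-2483.4 + 222.3) = 2261.1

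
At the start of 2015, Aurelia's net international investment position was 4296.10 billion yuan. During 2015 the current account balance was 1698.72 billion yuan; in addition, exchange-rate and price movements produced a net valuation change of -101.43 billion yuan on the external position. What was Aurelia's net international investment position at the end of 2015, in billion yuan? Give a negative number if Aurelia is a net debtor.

Change in NIIP = current account + net valuation change = 1698.72 + (-101.43) = 1597.29
End-of-year NIIP = 4296.10 + 1597.29 = 5893.39

5893.39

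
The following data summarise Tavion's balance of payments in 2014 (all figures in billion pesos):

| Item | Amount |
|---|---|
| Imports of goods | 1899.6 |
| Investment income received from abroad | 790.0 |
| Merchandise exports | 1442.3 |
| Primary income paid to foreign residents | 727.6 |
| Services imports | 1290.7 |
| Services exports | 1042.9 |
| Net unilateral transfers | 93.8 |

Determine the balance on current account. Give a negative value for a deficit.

-548.9

Goods balance = 1442.3 - 1899.6 = -457.3
Services balance = 1042.9 - 1290.7 = -247.8
Trade balance (goods + services) = -457.3 + (-247.8) = -705.1
Net primary income = 790.0 - 727.6 = 62.4
Net secondary income = 93.8
Current account = -705.1 + 62.4 + 93.8 = -548.9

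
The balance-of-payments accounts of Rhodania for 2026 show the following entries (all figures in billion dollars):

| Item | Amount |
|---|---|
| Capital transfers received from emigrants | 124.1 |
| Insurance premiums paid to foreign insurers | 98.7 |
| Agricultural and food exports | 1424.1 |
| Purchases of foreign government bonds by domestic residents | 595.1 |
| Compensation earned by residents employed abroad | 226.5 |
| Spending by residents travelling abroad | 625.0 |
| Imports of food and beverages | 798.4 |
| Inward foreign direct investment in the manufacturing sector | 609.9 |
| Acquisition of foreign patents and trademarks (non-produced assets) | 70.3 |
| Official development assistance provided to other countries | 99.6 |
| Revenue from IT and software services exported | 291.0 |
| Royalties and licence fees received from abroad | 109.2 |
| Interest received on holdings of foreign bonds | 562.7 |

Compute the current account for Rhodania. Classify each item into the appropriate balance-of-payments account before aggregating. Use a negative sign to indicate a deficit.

991.8

Goods: -798.4 + 1424.1 = 625.7
Services: 109.2 - 98.7 + 291.0 - 625.0 = -323.5
Primary income: 226.5 + 562.7 = 789.2
Secondary income: -99.6
Current account = 625.7 + (-323.5) + 789.2 + (-99.6) = 991.8
(Excluded from the current account — capital account: capital transfers received from emigrants 124.1, acquisition of foreign patents and trademarks (non-produced assets) 70.3; financial account: purchases of foreign government bonds by domestic residents 595.1, inward foreign direct investment in the manufacturing sector 609.9.)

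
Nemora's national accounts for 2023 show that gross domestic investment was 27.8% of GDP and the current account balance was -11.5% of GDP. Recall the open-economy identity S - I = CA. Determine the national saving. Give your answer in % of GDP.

S - I = CA (net lending to the rest of the world).
S = I + CA = 27.8 + (-11.5) = 16.3

16.3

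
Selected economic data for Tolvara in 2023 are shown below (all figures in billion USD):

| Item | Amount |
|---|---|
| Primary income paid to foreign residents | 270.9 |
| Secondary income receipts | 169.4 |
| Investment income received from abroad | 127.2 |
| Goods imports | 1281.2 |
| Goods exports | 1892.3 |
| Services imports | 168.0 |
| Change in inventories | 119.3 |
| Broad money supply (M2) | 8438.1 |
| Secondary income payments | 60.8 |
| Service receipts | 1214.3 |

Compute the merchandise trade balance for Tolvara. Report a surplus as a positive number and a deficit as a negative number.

611.1

Goods balance = 1892.3 - 1281.2 = 611.1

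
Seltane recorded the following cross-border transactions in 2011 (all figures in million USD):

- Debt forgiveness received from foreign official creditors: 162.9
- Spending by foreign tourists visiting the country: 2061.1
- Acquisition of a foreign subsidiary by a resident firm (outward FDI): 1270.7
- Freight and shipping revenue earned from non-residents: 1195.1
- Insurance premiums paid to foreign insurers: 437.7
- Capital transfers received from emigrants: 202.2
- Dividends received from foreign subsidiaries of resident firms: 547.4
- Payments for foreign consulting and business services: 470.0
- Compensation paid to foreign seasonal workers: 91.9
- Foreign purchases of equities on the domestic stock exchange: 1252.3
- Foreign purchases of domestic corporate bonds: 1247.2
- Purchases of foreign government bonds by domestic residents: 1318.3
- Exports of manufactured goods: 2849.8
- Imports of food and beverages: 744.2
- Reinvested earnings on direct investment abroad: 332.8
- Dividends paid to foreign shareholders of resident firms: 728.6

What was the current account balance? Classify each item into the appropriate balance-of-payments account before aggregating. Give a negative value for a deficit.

Goods: -744.2 + 2849.8 = 2105.6
Services: -437.7 + 2061.1 + 1195.1 - 470.0 = 2348.5
Primary income: 547.4 - 728.6 + 332.8 - 91.9 = 59.7
Current account = 2105.6 + 2348.5 + 59.7 = 4513.8
(Excluded from the current account — capital account: debt forgiveness received from foreign official creditors 162.9, capital transfers received from emigrants 202.2; financial account: acquisition of a foreign subsidiary by a resident firm (outward FDI) 1270.7, foreign purchases of equities on the domestic stock exchange 1252.3, foreign purchases of domestic corporate bonds 1247.2, purchases of foreign government bonds by domestic residents 1318.3.)

4513.8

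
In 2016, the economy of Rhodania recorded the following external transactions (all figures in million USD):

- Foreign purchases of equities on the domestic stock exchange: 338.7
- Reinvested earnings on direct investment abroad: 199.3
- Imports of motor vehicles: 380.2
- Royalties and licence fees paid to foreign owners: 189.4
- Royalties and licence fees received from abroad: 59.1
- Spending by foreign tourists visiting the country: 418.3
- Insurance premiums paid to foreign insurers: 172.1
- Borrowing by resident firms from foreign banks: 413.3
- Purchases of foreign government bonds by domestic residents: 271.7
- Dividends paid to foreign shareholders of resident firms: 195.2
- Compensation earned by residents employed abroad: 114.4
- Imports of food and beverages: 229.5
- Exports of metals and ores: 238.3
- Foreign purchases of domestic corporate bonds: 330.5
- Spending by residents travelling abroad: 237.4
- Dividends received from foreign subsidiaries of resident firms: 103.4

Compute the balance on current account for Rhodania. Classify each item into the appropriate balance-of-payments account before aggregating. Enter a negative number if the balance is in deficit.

Goods: -229.5 - 380.2 + 238.3 = -371.4
Services: 59.1 - 189.4 + 418.3 - 237.4 - 172.1 = -121.5
Primary income: 114.4 - 195.2 + 103.4 + 199.3 = 221.9
Current account = (-371.4) + (-121.5) + 221.9 = -271.0
(Excluded from the current account — financial account: foreign purchases of equities on the domestic stock exchange 338.7, borrowing by resident firms from foreign banks 413.3, purchases of foreign government bonds by domestic residents 271.7, foreign purchases of domestic corporate bonds 330.5.)

-271.0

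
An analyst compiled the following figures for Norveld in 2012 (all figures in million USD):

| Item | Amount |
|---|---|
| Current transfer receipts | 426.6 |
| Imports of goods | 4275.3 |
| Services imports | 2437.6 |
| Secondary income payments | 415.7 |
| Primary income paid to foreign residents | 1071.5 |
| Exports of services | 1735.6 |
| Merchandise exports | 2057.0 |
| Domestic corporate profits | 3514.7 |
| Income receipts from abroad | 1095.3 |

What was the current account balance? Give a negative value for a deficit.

Goods balance = 2057.0 - 4275.3 = -2218.3
Services balance = 1735.6 - 2437.6 = -702.0
Trade balance (goods + services) = -2218.3 + (-702.0) = -2920.3
Net primary income = 1095.3 - 1071.5 = 23.8
Net secondary income = 426.6 - 415.7 = 10.9
Current account = -2920.3 + 23.8 + 10.9 = -2885.6

-2885.6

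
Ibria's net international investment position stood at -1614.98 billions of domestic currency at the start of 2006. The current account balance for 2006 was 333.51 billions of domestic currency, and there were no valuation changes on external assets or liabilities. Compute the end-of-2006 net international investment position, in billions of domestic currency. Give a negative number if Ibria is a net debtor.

-1281.47

With no valuation effects, change in NIIP = current account = 333.51
End-of-year NIIP = -1614.98 + 333.51 = -1281.47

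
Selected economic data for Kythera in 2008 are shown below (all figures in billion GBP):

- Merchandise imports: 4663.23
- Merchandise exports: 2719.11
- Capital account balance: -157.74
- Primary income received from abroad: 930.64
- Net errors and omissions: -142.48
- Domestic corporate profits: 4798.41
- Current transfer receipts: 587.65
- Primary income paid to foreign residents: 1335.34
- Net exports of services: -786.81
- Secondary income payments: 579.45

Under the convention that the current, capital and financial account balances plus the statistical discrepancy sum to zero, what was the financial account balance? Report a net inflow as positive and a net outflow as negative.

3427.65

Goods balance = 2719.11 - 4663.23 = -1944.12
Services balance = -786.81
Trade balance (goods + services) = -1944.12 + (-786.81) = -2730.93
Net primary income = 930.64 - 1335.34 = -404.70
Net secondary income = 587.65 - 579.45 = 8.20
Current account = -2730.93 + (-404.70) + 8.20 = -3127.43
Financial account = -(-3127.43 + (-157.74) + (-142.48)) = 3427.65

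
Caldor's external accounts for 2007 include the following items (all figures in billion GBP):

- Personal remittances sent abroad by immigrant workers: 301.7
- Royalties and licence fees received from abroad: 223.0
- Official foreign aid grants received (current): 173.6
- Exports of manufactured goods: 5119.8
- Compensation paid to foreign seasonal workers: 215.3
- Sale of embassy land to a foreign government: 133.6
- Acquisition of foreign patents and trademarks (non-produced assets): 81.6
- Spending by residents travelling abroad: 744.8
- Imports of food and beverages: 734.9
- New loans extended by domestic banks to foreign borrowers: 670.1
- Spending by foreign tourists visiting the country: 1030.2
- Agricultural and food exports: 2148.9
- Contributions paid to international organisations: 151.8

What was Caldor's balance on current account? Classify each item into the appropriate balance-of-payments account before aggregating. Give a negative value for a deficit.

Goods: -734.9 + 2148.9 + 5119.8 = 6533.8
Services: -744.8 + 1030.2 + 223.0 = 508.4
Primary income: -215.3
Secondary income: 173.6 - 301.7 - 151.8 = -279.9
Current account = 6533.8 + 508.4 + (-215.3) + (-279.9) = 6547.0
(Excluded from the current account — capital account: sale of embassy land to a foreign government 133.6, acquisition of foreign patents and trademarks (non-produced assets) 81.6; financial account: new loans extended by domestic banks to foreign borrowers 670.1.)

6547.0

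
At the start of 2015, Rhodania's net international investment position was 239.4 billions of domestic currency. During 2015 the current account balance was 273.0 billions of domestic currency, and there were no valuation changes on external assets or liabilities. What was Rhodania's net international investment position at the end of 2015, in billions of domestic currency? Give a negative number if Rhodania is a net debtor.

512.4

With no valuation effects, change in NIIP = current account = 273.0
End-of-year NIIP = 239.4 + 273.0 = 512.4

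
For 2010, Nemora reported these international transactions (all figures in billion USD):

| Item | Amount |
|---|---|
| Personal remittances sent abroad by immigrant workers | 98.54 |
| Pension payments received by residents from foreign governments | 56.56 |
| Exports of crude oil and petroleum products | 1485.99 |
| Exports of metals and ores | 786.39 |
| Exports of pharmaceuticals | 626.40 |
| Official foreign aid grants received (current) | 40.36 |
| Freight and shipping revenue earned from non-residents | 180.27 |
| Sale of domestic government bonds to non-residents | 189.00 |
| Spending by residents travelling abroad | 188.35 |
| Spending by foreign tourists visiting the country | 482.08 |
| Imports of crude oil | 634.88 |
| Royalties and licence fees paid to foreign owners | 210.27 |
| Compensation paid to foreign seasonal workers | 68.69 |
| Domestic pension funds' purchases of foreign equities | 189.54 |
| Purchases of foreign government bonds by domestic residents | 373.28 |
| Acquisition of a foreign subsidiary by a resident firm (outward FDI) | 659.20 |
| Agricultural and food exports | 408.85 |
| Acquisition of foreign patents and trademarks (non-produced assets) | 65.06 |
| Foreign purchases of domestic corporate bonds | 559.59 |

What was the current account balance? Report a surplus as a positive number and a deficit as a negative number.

2866.17

Goods: 626.40 + 1485.99 + 408.85 + 786.39 - 634.88 = 2672.75
Services: 482.08 + 180.27 - 210.27 - 188.35 = 263.73
Primary income: -68.69
Secondary income: -98.54 + 40.36 + 56.56 = -1.62
Current account = 2672.75 + 263.73 + (-68.69) + (-1.62) = 2866.17
(Excluded from the current account — financial account: sale of domestic government bonds to non-residents 189.00, domestic pension funds' purchases of foreign equities 189.54, purchases of foreign government bonds by domestic residents 373.28, acquisition of a foreign subsidiary by a resident firm (outward FDI) 659.20, foreign purchases of domestic corporate bonds 559.59; capital account: acquisition of foreign patents and trademarks (non-produced assets) 65.06.)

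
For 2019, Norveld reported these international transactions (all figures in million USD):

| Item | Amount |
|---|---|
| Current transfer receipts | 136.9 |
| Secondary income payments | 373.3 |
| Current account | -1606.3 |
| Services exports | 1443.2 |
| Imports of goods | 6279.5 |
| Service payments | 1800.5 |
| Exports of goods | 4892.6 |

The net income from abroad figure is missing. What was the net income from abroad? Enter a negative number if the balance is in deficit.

Current account = goods balance + services balance + net primary income + net secondary income
Sum of the known components = -1980.6
Net income from abroad = CA - (known components) = -1606.3 - (-1980.6) = 374.3

374.3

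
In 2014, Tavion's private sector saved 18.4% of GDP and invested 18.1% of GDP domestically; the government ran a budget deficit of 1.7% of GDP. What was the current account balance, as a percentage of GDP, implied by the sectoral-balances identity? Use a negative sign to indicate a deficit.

By the sectoral-balances identity, CA = (S_private - I) + (T - G).
Private balance = 18.4 - 18.1 = 0.3
Government balance (T - G) = -1.7
CA = 0.3 + (-1.7) = -1.4

-1.4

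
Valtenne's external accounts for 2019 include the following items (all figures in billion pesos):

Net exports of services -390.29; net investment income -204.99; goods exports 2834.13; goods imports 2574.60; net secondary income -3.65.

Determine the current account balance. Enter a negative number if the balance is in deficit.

-339.40

Goods balance = 2834.13 - 2574.60 = 259.53
Services balance = -390.29
Trade balance (goods + services) = 259.53 + (-390.29) = -130.76
Net primary income = -204.99
Net secondary income = -3.65
Current account = -130.76 + (-204.99) + (-3.65) = -339.40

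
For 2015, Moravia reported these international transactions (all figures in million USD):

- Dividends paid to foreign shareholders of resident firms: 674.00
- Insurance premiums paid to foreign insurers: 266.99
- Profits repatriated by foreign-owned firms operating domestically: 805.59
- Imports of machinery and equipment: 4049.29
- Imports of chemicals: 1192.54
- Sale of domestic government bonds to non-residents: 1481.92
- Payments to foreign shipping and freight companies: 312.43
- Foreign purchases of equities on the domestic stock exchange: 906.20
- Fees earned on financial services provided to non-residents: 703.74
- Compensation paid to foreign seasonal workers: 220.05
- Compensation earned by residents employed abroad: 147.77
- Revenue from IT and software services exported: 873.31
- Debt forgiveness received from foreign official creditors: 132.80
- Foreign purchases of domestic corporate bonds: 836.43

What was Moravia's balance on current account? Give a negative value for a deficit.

-5796.07

Goods: -1192.54 - 4049.29 = -5241.83
Services: -312.43 - 266.99 + 703.74 + 873.31 = 997.63
Primary income: 147.77 - 220.05 - 674.00 - 805.59 = -1551.87
Current account = (-5241.83) + 997.63 + (-1551.87) = -5796.07
(Excluded from the current account — financial account: sale of domestic government bonds to non-residents 1481.92, foreign purchases of equities on the domestic stock exchange 906.20, foreign purchases of domestic corporate bonds 836.43; capital account: debt forgiveness received from foreign official creditors 132.80.)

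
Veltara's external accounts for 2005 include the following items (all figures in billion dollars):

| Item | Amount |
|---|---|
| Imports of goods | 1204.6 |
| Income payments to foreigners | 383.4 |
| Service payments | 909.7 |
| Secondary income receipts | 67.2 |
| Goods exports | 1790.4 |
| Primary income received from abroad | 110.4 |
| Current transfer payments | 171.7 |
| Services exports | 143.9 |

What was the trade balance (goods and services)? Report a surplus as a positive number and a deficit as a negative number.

-180.0

Goods balance = 1790.4 - 1204.6 = 585.8
Services balance = 143.9 - 909.7 = -765.8
Trade balance (goods + services) = 585.8 + (-765.8) = -180.0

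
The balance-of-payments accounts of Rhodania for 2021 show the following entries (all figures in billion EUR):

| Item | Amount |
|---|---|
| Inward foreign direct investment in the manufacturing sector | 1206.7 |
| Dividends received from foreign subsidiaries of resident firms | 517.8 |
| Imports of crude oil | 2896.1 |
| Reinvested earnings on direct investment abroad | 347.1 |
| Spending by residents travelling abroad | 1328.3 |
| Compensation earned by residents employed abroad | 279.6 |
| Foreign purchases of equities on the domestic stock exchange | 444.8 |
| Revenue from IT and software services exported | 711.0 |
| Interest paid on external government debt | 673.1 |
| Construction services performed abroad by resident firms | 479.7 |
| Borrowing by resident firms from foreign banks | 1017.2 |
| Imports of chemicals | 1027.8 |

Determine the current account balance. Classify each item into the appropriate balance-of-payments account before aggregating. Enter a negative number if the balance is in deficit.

Goods: -2896.1 - 1027.8 = -3923.9
Services: 711.0 - 1328.3 + 479.7 = -137.6
Primary income: 517.8 + 279.6 - 673.1 + 347.1 = 471.4
Current account = (-3923.9) + (-137.6) + 471.4 = -3590.1
(Excluded from the current account — financial account: inward foreign direct investment in the manufacturing sector 1206.7, foreign purchases of equities on the domestic stock exchange 444.8, borrowing by resident firms from foreign banks 1017.2.)

-3590.1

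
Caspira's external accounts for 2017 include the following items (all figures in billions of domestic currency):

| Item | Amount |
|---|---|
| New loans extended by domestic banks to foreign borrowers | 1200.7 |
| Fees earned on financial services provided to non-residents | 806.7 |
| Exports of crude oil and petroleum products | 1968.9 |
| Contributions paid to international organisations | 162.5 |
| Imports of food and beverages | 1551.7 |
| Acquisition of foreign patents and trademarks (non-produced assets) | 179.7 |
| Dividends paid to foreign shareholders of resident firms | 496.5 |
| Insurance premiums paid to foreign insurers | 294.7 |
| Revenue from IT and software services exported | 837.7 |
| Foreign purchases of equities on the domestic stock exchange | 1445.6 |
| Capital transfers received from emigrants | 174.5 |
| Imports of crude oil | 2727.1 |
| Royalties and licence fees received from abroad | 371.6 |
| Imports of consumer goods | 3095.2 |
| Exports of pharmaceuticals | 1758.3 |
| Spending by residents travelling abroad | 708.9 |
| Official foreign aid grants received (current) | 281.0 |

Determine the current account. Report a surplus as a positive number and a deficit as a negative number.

-3012.4

Goods: -1551.7 + 1968.9 - 3095.2 - 2727.1 + 1758.3 = -3646.8
Services: -708.9 + 837.7 + 371.6 + 806.7 - 294.7 = 1012.4
Primary income: -496.5
Secondary income: 281.0 - 162.5 = 118.5
Current account = (-3646.8) + 1012.4 + (-496.5) + 118.5 = -3012.4
(Excluded from the current account — financial account: new loans extended by domestic banks to foreign borrowers 1200.7, foreign purchases of equities on the domestic stock exchange 1445.6; capital account: acquisition of foreign patents and trademarks (non-produced assets) 179.7, capital transfers received from emigrants 174.5.)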